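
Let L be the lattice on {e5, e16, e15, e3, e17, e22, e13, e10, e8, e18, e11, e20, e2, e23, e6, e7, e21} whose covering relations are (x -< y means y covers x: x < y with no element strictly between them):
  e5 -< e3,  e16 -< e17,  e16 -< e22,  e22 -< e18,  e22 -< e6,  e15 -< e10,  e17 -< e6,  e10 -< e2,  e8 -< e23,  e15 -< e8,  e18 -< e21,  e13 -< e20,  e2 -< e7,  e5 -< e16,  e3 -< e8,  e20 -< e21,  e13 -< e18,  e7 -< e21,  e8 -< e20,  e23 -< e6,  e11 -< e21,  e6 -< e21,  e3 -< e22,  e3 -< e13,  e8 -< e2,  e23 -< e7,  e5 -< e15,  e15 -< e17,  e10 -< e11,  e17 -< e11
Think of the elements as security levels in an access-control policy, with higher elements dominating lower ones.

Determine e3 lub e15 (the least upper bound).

Common upper bounds of {e3, e15}: e2, e20, e21, e23, e6, e7, e8.
The least among these is e8.

e8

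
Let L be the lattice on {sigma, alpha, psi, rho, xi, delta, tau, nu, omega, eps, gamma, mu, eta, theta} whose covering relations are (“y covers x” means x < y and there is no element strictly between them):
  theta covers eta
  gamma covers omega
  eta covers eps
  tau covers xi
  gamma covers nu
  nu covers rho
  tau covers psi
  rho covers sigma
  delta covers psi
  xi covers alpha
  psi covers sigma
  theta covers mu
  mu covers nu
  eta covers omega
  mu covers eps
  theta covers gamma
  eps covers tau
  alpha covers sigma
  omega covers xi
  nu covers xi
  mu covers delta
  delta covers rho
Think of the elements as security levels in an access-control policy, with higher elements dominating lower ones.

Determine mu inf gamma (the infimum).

nu

Common lower bounds of {mu, gamma}: alpha, nu, rho, sigma, xi.
The greatest among these is nu.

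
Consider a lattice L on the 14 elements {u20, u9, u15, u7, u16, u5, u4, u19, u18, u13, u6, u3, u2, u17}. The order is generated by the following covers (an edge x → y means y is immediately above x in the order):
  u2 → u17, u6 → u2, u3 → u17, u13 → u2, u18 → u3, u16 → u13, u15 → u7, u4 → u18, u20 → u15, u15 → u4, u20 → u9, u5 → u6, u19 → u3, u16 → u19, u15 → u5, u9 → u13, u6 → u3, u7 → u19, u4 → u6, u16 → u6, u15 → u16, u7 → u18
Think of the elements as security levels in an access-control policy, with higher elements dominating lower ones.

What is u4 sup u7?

Common upper bounds of {u4, u7}: u17, u18, u3.
The least among these is u18.

u18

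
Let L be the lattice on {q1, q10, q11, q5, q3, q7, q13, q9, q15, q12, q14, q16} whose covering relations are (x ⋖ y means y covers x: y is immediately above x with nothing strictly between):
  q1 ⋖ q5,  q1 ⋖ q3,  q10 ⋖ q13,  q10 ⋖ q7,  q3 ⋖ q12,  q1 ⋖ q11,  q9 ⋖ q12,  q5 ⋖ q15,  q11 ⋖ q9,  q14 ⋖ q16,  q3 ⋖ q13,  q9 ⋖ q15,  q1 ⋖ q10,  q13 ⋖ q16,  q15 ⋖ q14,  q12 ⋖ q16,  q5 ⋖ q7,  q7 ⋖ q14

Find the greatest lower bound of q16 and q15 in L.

Common lower bounds of {q16, q15}: q1, q11, q15, q5, q9.
The greatest among these is q15.

q15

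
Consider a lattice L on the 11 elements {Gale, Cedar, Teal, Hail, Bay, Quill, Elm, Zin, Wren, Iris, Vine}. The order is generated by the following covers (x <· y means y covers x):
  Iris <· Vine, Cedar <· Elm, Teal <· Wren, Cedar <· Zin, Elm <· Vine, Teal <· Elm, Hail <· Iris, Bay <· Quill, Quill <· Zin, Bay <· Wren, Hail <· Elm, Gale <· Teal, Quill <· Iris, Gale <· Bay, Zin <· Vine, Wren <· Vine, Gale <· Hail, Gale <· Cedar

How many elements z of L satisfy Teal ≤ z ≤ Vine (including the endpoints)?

4

The interval [Teal, Vine] = {Elm, Teal, Vine, Wren}, which has 4 elements.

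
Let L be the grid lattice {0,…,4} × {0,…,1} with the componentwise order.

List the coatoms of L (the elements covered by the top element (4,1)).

The coatoms are exactly the elements covered by (4,1): (3,1), (4,0).

(3,1), (4,0)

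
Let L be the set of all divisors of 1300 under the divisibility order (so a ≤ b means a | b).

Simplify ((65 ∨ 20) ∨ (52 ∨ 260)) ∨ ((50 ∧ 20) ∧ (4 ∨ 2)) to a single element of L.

260

65 ∨ 20 = 260
52 ∨ 260 = 260
260 ∨ 260 = 260
50 ∧ 20 = 10
4 ∨ 2 = 4
10 ∧ 4 = 2
260 ∨ 2 = 260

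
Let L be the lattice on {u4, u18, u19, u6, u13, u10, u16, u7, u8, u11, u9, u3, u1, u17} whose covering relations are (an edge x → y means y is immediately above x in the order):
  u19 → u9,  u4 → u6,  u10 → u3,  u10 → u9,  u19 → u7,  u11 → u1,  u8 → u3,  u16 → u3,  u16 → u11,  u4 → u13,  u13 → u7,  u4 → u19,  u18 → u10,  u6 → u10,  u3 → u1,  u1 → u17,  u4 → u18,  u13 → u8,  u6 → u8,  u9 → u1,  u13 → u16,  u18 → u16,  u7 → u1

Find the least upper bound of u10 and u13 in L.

Common upper bounds of {u10, u13}: u1, u17, u3.
The least among these is u3.

u3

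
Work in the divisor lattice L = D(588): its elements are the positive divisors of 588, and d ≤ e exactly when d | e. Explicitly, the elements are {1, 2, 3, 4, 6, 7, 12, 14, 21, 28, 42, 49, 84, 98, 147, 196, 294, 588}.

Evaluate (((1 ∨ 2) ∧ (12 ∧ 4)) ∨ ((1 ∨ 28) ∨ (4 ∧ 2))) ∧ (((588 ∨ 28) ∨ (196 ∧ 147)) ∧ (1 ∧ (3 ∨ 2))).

1

1 ∨ 2 = 2
12 ∧ 4 = 4
2 ∧ 4 = 2
1 ∨ 28 = 28
4 ∧ 2 = 2
28 ∨ 2 = 28
2 ∨ 28 = 28
588 ∨ 28 = 588
196 ∧ 147 = 49
588 ∨ 49 = 588
3 ∨ 2 = 6
1 ∧ 6 = 1
588 ∧ 1 = 1
28 ∧ 1 = 1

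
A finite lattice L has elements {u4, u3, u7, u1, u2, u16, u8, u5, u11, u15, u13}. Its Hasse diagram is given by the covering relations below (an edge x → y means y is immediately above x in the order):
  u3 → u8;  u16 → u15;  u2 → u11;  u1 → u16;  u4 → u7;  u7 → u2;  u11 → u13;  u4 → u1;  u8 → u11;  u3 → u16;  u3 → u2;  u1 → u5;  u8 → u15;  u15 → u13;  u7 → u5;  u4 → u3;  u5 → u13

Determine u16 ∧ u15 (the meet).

u16

Common lower bounds of {u16, u15}: u1, u16, u3, u4.
The greatest among these is u16.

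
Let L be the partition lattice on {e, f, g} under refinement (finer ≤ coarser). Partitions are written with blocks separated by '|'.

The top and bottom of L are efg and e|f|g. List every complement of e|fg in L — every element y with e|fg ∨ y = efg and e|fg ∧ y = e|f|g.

ef|g, eg|f

Need y with e|fg ∨ y = efg and e|fg ∧ y = e|f|g.
Checking each element gives: ef|g, eg|f.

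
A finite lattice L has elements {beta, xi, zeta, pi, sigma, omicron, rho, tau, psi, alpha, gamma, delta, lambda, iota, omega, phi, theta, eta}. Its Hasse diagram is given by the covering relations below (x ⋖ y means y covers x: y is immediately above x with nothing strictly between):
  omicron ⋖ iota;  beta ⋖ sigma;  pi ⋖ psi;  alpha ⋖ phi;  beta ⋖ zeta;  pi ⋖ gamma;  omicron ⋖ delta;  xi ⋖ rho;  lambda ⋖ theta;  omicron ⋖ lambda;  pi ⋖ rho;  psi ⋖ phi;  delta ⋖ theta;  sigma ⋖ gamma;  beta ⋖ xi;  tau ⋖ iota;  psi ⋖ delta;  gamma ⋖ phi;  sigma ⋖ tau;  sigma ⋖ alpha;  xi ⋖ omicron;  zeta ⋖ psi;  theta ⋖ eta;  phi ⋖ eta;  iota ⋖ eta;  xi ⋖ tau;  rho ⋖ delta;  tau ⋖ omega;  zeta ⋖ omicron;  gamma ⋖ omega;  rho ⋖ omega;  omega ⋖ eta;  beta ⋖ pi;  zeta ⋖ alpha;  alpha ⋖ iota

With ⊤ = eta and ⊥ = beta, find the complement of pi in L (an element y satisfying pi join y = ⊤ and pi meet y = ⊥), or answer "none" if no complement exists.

iota

Need y with pi ∨ y = eta and pi ∧ y = beta.
Checking each element gives: iota.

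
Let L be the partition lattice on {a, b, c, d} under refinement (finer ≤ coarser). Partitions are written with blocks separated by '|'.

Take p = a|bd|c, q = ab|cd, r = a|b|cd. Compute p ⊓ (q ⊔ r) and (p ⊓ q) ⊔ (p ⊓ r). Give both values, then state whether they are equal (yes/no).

a|b|c|d; a|b|c|d; yes

q ⊔ r = ab|cd, so p ⊓ (q ⊔ r) = a|bd|c ⊓ ab|cd = a|b|c|d.
p ⊓ q = a|b|c|d and p ⊓ r = a|b|c|d, so (p ⊓ q) ⊔ (p ⊓ r) = a|b|c|d ⊔ a|b|c|d = a|b|c|d.
Equal: yes.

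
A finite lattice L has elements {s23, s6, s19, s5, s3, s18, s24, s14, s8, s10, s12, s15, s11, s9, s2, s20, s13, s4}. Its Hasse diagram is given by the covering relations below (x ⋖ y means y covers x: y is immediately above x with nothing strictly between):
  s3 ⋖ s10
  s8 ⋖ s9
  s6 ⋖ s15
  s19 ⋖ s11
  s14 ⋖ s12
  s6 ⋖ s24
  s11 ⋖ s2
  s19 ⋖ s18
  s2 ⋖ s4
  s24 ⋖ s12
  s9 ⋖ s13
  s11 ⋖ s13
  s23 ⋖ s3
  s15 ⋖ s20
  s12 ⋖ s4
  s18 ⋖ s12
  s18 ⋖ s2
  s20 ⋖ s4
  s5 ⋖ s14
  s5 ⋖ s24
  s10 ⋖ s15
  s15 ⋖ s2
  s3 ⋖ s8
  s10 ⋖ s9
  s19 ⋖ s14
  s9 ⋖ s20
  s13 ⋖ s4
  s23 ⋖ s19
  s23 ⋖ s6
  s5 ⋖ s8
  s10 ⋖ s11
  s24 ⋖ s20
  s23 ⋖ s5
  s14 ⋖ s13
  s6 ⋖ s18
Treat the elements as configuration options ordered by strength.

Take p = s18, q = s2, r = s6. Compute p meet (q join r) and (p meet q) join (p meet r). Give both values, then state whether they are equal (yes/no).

s18; s18; yes

q join r = s2, so p meet (q join r) = s18 meet s2 = s18.
p meet q = s18 and p meet r = s6, so (p meet q) join (p meet r) = s18 join s6 = s18.
Equal: yes.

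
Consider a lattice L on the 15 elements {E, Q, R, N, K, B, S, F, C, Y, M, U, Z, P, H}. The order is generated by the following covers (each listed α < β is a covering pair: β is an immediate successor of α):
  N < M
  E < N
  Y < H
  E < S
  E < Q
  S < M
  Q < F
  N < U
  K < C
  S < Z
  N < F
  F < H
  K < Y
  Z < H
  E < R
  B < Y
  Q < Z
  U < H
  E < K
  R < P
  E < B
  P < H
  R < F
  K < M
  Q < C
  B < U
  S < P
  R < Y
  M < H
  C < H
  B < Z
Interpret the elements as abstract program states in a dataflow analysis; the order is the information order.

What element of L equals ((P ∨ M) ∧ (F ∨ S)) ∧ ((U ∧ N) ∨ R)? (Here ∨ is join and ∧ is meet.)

F

P ∨ M = H
F ∨ S = H
H ∧ H = H
U ∧ N = N
N ∨ R = F
H ∧ F = F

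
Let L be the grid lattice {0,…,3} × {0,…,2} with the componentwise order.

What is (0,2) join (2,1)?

In a product of chains, the join is componentwise max, giving (2,2).

(2,2)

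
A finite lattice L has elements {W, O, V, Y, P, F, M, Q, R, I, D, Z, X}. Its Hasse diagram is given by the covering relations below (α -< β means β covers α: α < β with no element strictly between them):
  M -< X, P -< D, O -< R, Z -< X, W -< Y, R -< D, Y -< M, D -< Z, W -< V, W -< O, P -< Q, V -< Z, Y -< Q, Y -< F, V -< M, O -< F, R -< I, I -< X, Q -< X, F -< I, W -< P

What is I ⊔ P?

X

Common upper bounds of {I, P}: X.
The least among these is X.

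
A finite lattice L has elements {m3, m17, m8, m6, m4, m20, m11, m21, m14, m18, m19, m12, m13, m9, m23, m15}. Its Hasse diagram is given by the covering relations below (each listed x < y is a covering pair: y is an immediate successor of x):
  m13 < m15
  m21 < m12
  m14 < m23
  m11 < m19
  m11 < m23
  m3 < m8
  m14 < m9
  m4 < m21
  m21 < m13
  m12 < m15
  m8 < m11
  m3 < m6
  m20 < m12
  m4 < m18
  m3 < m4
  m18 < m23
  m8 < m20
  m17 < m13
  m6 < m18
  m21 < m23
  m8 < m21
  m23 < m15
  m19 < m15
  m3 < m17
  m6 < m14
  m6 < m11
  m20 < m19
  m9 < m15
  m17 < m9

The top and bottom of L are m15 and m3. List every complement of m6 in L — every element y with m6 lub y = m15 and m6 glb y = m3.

Need y with m6 ∨ y = m15 and m6 ∧ y = m3.
Checking each element gives: m12, m13.

m12, m13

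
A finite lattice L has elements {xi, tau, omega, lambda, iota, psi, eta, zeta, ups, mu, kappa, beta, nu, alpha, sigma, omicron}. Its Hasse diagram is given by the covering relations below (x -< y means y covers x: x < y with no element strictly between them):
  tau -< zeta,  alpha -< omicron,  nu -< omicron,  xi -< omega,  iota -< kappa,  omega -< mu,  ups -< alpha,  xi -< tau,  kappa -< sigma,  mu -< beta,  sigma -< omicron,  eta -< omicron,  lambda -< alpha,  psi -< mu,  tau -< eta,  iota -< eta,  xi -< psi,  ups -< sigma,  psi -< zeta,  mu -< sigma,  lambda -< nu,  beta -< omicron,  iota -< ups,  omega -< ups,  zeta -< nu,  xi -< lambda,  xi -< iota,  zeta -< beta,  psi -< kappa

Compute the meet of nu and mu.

Common lower bounds of {nu, mu}: psi, xi.
The greatest among these is psi.

psi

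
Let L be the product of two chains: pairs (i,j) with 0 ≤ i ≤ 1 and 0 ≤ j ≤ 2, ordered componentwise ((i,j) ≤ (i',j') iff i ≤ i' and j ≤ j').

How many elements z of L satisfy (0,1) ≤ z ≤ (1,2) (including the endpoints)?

4

The interval [(0,1), (1,2)] = {(0,1), (0,2), (1,1), (1,2)}, which has 4 elements.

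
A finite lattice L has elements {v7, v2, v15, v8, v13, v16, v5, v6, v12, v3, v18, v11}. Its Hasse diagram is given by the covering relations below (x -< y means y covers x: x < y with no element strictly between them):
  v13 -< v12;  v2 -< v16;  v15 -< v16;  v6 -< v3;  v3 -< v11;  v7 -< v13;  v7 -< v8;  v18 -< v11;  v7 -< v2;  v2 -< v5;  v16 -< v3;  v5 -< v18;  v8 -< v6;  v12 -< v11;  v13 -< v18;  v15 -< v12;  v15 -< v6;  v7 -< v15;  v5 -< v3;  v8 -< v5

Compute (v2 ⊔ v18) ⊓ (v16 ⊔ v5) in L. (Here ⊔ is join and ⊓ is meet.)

v5

v2 ∨ v18 = v18
v16 ∨ v5 = v3
v18 ∧ v3 = v5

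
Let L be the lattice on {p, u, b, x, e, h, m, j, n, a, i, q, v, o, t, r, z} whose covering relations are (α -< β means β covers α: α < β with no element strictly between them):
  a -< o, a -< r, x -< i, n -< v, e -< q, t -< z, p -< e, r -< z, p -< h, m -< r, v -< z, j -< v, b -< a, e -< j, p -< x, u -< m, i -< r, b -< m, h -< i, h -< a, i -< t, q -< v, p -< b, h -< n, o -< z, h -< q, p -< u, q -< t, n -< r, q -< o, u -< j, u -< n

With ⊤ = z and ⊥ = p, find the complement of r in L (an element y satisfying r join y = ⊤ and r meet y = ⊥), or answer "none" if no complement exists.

e

Need y with r ∨ y = z and r ∧ y = p.
Checking each element gives: e.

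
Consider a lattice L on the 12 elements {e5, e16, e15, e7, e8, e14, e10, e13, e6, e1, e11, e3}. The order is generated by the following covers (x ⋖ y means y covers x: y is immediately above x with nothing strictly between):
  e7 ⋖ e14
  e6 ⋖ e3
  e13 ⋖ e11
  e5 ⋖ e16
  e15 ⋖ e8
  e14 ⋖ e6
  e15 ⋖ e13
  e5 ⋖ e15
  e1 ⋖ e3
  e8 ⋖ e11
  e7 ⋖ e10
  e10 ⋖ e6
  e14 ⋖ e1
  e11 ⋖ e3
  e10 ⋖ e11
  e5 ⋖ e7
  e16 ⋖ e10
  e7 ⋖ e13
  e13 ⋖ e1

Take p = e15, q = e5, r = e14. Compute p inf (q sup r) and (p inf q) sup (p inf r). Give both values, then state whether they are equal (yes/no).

e5; e5; yes

q sup r = e14, so p inf (q sup r) = e15 inf e14 = e5.
p inf q = e5 and p inf r = e5, so (p inf q) sup (p inf r) = e5 sup e5 = e5.
Equal: yes.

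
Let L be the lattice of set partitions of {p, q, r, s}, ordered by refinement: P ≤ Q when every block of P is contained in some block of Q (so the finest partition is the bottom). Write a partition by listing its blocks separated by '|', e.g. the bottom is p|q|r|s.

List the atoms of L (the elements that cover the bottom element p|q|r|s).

pq|r|s, pr|q|s, ps|q|r, p|qr|s, p|qs|r, p|q|rs

The atoms are exactly the elements that cover p|q|r|s: pq|r|s, pr|q|s, ps|q|r, p|qr|s, p|qs|r, p|q|rs.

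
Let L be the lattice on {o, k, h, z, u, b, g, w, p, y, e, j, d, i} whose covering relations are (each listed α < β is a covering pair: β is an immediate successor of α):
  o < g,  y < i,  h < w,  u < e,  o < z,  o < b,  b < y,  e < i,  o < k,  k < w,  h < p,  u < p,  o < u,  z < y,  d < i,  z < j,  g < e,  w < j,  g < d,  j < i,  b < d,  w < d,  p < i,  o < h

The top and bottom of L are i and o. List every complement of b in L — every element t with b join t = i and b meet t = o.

Need t with b ∨ t = i and b ∧ t = o.
Checking each element gives: e, j, p, u.

e, j, p, u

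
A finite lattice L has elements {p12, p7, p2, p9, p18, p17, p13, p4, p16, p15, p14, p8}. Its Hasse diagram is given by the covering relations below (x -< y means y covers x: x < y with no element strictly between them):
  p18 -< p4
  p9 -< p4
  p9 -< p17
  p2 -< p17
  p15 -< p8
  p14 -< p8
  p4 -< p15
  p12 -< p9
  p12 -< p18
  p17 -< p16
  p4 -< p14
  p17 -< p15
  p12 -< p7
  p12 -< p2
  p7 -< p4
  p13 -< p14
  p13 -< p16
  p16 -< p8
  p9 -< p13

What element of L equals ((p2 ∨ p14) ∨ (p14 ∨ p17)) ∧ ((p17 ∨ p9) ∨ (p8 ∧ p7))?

p15

p2 ∨ p14 = p8
p14 ∨ p17 = p8
p8 ∨ p8 = p8
p17 ∨ p9 = p17
p8 ∧ p7 = p7
p17 ∨ p7 = p15
p8 ∧ p15 = p15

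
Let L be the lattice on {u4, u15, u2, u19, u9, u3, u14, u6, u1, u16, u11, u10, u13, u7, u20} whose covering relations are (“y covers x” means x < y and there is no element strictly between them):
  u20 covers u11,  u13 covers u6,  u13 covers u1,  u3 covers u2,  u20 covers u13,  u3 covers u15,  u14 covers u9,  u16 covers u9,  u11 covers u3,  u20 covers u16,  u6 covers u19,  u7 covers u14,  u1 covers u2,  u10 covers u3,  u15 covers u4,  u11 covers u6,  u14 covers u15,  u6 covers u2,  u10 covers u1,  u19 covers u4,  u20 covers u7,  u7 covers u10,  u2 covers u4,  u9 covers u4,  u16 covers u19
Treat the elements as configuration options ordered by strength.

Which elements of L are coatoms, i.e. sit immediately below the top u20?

u11, u13, u16, u7

The coatoms are exactly the elements covered by u20: u11, u13, u16, u7.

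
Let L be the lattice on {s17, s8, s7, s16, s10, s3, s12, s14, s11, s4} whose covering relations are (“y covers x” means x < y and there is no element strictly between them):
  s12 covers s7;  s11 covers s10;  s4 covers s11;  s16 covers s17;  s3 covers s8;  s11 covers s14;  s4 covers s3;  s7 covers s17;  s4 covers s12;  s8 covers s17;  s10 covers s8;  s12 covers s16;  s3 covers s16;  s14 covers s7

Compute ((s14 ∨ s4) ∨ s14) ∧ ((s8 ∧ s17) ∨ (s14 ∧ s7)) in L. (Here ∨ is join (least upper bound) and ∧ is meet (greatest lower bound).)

s7

s14 ∨ s4 = s4
s4 ∨ s14 = s4
s8 ∧ s17 = s17
s14 ∧ s7 = s7
s17 ∨ s7 = s7
s4 ∧ s7 = s7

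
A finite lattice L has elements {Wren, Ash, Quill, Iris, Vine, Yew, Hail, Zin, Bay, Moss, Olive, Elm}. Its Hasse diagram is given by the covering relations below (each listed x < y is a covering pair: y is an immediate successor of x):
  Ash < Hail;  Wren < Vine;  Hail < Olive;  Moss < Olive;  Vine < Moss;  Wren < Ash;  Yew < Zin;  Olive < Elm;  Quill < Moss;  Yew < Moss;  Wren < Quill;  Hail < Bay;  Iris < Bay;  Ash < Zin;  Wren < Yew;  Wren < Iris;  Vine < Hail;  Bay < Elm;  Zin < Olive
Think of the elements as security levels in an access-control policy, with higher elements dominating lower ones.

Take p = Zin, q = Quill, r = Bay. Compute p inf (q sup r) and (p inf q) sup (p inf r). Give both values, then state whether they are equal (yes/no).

q sup r = Elm, so p inf (q sup r) = Zin inf Elm = Zin.
p inf q = Wren and p inf r = Ash, so (p inf q) sup (p inf r) = Wren sup Ash = Ash.
Equal: no.

Zin; Ash; no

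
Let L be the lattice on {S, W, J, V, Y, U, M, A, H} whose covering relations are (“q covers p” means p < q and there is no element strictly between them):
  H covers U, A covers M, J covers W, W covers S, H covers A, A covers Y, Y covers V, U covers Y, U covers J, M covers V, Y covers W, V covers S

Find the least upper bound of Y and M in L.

Common upper bounds of {Y, M}: A, H.
The least among these is A.

A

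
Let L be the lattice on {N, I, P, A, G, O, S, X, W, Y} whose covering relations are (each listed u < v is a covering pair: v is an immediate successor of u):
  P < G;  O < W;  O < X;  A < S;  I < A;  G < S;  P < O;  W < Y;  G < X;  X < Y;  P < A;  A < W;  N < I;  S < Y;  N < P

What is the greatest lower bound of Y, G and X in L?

G

Common lower bounds of {Y, G, X}: G, N, P.
The greatest among these is G.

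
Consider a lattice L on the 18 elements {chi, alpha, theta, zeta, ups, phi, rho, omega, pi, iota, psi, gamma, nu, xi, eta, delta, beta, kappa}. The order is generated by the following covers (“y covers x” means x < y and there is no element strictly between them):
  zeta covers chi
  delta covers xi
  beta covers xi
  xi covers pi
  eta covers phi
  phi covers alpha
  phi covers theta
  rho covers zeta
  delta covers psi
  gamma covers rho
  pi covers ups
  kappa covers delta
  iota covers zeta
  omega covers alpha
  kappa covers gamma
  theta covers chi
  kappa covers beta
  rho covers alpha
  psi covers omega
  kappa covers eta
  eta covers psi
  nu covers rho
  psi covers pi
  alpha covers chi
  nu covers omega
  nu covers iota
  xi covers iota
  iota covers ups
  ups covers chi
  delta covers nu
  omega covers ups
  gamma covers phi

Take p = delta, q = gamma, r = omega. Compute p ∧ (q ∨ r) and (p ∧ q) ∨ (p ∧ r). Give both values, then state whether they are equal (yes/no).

delta; nu; no

q ∨ r = kappa, so p ∧ (q ∨ r) = delta ∧ kappa = delta.
p ∧ q = rho and p ∧ r = omega, so (p ∧ q) ∨ (p ∧ r) = rho ∨ omega = nu.
Equal: no.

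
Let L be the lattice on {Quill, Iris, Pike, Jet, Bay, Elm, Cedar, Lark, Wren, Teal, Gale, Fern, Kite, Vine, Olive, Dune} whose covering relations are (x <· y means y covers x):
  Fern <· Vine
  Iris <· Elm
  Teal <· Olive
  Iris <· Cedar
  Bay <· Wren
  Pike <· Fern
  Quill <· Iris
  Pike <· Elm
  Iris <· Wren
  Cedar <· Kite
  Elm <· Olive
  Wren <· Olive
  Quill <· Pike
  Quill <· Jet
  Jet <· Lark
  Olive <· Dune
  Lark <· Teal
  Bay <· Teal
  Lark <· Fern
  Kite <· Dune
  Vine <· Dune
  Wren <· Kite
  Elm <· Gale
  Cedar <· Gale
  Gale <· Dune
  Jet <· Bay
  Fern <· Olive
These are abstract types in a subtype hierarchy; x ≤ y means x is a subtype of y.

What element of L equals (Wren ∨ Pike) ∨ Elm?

Wren ∨ Pike = Olive
Olive ∨ Elm = Olive

Olive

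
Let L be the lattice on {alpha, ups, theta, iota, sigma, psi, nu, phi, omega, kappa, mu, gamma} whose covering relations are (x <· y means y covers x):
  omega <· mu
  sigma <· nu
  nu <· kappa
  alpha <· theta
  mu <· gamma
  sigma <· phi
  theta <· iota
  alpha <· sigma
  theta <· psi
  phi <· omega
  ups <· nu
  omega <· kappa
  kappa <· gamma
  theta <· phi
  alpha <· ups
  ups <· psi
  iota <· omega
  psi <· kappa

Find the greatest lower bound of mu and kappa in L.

Common lower bounds of {mu, kappa}: alpha, iota, omega, phi, sigma, theta.
The greatest among these is omega.

omega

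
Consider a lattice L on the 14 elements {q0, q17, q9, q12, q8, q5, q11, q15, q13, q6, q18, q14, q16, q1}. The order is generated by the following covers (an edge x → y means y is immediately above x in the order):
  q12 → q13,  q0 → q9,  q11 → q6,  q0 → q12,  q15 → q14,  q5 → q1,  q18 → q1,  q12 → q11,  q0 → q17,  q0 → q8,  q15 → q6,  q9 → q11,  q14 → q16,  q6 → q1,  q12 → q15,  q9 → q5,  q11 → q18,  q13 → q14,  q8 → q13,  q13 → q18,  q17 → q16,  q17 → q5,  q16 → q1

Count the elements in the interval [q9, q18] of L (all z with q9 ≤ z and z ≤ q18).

The interval [q9, q18] = {q11, q18, q9}, which has 3 elements.

3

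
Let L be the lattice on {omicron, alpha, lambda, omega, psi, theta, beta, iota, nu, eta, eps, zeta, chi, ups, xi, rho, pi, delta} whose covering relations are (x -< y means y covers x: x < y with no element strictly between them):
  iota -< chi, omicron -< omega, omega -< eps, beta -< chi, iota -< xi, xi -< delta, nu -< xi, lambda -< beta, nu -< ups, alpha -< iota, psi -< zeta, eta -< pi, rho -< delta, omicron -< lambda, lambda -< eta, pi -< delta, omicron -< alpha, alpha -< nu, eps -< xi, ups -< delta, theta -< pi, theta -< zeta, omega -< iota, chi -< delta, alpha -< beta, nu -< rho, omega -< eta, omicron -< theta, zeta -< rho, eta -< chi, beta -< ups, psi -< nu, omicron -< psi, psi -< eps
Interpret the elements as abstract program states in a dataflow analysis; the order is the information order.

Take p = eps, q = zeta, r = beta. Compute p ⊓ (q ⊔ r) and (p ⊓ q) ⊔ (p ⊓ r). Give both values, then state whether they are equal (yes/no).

q ⊔ r = delta, so p ⊓ (q ⊔ r) = eps ⊓ delta = eps.
p ⊓ q = psi and p ⊓ r = omicron, so (p ⊓ q) ⊔ (p ⊓ r) = psi ⊔ omicron = psi.
Equal: no.

eps; psi; no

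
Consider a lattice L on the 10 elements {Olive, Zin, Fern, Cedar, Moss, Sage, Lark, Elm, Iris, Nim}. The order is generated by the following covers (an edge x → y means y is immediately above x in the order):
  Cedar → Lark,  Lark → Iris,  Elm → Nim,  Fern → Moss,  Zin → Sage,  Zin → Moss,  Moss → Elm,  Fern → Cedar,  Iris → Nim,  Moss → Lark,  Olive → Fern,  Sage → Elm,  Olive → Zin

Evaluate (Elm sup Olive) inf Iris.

Moss

Elm ∨ Olive = Elm
Elm ∧ Iris = Moss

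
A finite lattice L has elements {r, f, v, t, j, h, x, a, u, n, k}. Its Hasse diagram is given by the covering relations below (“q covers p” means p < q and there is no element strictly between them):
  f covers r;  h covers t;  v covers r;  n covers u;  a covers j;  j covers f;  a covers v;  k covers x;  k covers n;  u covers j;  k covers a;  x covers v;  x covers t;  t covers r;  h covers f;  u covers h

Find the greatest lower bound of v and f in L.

Common lower bounds of {v, f}: r.
The greatest among these is r.

r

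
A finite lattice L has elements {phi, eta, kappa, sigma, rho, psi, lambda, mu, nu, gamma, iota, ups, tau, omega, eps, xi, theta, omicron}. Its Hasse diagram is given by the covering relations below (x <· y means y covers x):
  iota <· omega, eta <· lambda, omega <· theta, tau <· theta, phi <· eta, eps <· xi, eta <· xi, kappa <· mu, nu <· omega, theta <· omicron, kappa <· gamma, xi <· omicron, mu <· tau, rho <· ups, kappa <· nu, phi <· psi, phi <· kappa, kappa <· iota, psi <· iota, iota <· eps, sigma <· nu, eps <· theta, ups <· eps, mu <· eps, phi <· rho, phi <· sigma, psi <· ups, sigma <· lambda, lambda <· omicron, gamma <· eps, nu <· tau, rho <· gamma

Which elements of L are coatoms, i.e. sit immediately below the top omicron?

lambda, theta, xi

The coatoms are exactly the elements covered by omicron: lambda, theta, xi.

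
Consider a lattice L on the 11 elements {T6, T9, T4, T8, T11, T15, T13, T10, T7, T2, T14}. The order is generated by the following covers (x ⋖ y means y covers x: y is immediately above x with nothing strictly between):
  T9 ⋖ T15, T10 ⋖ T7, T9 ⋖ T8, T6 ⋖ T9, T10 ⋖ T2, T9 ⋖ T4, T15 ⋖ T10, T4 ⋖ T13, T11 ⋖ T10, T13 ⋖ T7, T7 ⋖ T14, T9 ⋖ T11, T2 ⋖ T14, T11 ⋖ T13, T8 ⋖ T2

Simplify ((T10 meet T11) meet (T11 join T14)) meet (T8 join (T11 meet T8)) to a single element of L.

T10 ∧ T11 = T11
T11 ∨ T14 = T14
T11 ∧ T14 = T11
T11 ∧ T8 = T9
T8 ∨ T9 = T8
T11 ∧ T8 = T9

T9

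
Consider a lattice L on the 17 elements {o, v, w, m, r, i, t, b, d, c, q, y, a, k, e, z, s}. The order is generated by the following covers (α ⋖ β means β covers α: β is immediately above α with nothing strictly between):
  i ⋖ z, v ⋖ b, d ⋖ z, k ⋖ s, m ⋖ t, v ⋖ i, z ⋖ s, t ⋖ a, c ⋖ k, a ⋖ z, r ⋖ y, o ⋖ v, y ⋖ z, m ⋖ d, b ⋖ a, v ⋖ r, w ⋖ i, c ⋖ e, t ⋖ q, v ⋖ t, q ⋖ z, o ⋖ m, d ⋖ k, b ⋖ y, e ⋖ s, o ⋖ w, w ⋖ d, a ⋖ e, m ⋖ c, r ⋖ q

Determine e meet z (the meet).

Common lower bounds of {e, z}: a, b, m, o, t, v.
The greatest among these is a.

a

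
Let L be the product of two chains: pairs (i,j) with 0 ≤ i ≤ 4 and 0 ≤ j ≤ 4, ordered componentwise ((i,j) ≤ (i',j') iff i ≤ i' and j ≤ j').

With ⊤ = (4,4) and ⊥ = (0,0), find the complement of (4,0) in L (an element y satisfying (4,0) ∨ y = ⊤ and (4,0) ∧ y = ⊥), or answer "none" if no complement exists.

(0,4)

Need y with (4,0) ∨ y = (4,4) and (4,0) ∧ y = (0,0).
Checking each element gives: (0,4).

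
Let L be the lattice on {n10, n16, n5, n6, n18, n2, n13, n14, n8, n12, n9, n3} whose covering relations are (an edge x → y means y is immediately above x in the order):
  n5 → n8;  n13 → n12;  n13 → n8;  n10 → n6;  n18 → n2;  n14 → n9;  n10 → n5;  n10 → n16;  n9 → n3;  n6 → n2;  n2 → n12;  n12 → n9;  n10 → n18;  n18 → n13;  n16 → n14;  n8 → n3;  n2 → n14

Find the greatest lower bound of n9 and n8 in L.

n13

Common lower bounds of {n9, n8}: n10, n13, n18.
The greatest among these is n13.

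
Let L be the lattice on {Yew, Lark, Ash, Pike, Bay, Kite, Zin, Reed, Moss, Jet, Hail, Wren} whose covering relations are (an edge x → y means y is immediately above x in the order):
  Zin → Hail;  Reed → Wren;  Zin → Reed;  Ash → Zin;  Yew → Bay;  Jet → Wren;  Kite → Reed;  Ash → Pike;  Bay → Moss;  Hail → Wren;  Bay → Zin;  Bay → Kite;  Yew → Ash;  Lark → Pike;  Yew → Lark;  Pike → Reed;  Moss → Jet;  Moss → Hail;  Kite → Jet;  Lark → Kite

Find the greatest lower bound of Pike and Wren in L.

Pike

Common lower bounds of {Pike, Wren}: Ash, Lark, Pike, Yew.
The greatest among these is Pike.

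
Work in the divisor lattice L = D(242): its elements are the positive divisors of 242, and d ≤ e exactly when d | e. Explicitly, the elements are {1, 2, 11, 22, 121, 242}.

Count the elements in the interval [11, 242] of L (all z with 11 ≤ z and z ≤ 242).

4

The interval [11, 242] = {11, 121, 22, 242}, which has 4 elements.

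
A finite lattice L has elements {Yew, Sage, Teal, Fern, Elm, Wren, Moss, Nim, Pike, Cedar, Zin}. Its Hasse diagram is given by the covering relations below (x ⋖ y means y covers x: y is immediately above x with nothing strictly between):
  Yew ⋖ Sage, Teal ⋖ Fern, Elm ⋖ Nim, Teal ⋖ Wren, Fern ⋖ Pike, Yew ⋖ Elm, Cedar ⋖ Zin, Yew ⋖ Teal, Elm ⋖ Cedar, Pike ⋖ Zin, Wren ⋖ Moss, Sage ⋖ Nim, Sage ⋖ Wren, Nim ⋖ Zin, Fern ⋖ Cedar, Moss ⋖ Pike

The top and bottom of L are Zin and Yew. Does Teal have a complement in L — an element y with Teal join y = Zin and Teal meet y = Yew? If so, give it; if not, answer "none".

Nim

Need y with Teal ∨ y = Zin and Teal ∧ y = Yew.
Checking each element gives: Nim.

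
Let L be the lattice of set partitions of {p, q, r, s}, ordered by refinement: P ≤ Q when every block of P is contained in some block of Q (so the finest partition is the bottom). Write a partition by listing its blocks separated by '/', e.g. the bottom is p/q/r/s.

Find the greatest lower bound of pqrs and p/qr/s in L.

The meet (common refinement) of pqrs and p/qr/s intersects blocks pairwise, giving p/qr/s.

p/qr/s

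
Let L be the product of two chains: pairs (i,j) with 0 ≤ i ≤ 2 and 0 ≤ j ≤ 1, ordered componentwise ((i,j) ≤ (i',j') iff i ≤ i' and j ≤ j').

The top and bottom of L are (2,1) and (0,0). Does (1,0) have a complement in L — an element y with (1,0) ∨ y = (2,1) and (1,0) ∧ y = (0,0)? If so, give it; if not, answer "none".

none

For every candidate y, either (1,0) ∨ y ≠ (2,1) or (1,0) ∧ y ≠ (0,0); no complement exists.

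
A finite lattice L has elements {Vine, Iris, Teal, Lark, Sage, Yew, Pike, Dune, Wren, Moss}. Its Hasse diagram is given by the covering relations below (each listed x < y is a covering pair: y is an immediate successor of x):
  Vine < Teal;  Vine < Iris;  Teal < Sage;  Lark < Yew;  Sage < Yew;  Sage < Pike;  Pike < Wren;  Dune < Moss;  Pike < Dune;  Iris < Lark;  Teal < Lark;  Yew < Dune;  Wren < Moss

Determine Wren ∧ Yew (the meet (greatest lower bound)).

Sage

Common lower bounds of {Wren, Yew}: Sage, Teal, Vine.
The greatest among these is Sage.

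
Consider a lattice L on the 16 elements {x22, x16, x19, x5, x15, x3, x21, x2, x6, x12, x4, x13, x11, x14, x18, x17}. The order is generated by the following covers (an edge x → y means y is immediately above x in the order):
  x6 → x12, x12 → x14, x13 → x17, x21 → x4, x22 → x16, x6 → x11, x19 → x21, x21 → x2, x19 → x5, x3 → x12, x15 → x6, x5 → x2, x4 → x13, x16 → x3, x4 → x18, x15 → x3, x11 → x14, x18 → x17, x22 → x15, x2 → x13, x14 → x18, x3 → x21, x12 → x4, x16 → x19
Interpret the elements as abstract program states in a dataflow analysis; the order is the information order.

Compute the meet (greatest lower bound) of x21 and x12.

Common lower bounds of {x21, x12}: x15, x16, x22, x3.
The greatest among these is x3.

x3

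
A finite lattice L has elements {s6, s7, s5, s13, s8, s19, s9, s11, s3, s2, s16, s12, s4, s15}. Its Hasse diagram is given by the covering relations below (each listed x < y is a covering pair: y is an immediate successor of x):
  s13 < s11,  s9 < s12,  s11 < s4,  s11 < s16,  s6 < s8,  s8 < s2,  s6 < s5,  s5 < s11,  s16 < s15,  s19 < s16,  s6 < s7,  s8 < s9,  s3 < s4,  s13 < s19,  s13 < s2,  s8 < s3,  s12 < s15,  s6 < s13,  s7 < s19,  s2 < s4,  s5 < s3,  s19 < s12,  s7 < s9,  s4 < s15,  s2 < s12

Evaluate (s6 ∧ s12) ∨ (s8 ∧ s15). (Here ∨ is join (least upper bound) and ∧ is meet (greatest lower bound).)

s8

s6 ∧ s12 = s6
s8 ∧ s15 = s8
s6 ∨ s8 = s8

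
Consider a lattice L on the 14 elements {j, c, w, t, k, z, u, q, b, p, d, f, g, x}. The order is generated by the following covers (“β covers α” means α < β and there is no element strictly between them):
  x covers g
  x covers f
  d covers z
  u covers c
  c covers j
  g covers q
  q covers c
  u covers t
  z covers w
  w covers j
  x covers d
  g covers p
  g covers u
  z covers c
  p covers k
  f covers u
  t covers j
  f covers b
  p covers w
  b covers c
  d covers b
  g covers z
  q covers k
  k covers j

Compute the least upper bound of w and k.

Common upper bounds of {w, k}: g, p, x.
The least among these is p.

p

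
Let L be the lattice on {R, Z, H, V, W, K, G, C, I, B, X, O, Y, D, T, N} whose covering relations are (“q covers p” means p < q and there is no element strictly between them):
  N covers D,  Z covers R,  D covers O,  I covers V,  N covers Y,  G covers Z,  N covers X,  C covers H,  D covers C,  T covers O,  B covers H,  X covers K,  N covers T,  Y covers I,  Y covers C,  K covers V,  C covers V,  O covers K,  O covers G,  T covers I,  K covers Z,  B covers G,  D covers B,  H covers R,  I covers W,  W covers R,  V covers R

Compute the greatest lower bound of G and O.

Common lower bounds of {G, O}: G, R, Z.
The greatest among these is G.

G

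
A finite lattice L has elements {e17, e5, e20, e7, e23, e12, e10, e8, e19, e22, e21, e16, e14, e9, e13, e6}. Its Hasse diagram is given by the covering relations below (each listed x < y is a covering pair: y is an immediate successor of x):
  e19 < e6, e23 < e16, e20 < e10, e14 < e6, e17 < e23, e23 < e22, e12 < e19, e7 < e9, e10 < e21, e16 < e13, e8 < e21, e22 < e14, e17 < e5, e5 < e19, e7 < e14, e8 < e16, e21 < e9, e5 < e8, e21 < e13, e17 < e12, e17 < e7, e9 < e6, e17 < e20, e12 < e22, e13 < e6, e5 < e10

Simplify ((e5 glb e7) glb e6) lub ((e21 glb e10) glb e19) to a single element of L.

e5

e5 ∧ e7 = e17
e17 ∧ e6 = e17
e21 ∧ e10 = e10
e10 ∧ e19 = e5
e17 ∨ e5 = e5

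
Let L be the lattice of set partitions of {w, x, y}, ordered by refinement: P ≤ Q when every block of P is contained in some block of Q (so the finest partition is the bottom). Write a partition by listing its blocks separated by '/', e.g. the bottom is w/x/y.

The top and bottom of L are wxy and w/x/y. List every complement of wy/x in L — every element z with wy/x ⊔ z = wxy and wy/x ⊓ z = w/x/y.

Need z with wy/x ∨ z = wxy and wy/x ∧ z = w/x/y.
Checking each element gives: w/xy, wx/y.

w/xy, wx/y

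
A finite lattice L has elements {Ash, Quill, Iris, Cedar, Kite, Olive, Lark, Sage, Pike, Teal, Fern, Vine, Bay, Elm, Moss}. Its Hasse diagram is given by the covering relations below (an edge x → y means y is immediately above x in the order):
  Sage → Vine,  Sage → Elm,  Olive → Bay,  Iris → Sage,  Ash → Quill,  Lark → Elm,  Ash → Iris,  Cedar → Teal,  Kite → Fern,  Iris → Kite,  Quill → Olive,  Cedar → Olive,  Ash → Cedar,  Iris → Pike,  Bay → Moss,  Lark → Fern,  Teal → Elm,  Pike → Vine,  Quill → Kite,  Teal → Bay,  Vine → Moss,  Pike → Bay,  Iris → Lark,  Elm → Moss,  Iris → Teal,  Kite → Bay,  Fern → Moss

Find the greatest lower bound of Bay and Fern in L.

Kite

Common lower bounds of {Bay, Fern}: Ash, Iris, Kite, Quill.
The greatest among these is Kite.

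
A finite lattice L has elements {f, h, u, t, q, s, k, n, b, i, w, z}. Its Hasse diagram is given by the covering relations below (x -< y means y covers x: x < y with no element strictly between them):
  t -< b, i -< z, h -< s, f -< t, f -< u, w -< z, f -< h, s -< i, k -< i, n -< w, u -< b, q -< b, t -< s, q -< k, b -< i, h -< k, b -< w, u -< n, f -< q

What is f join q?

Common upper bounds of {f, q}: b, i, k, q, w, z.
The least among these is q.

q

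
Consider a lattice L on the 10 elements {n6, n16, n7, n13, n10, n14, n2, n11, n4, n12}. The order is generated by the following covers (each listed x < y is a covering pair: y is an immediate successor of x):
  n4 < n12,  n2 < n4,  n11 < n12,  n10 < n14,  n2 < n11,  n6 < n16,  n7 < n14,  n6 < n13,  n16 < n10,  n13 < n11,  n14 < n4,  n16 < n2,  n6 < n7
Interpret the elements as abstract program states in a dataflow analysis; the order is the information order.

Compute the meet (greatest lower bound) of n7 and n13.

Common lower bounds of {n7, n13}: n6.
The greatest among these is n6.

n6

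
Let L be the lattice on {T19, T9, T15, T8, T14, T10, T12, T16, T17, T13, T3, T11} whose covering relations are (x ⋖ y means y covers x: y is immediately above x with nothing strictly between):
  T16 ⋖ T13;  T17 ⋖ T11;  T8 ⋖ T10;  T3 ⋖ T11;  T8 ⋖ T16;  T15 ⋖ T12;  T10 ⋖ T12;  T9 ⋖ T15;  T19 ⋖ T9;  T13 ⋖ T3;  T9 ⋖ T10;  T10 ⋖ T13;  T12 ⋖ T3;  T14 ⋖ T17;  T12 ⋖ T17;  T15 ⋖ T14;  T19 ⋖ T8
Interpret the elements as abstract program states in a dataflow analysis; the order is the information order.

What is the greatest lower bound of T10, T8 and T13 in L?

T8

Common lower bounds of {T10, T8, T13}: T19, T8.
The greatest among these is T8.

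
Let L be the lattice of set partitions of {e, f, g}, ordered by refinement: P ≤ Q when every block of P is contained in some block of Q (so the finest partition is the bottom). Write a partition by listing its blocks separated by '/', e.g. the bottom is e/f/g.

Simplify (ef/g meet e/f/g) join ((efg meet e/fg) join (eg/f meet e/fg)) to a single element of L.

e/fg

ef/g ∧ e/f/g = e/f/g
efg ∧ e/fg = e/fg
eg/f ∧ e/fg = e/f/g
e/fg ∨ e/f/g = e/fg
e/f/g ∨ e/fg = e/fg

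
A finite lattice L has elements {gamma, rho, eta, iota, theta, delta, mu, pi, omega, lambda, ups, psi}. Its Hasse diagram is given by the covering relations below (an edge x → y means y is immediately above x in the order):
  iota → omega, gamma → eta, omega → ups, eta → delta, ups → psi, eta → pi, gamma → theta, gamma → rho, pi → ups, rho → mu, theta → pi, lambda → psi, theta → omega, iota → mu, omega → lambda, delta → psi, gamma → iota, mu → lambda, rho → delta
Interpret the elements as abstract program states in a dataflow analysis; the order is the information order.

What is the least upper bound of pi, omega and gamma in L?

Common upper bounds of {pi, omega, gamma}: psi, ups.
The least among these is ups.

ups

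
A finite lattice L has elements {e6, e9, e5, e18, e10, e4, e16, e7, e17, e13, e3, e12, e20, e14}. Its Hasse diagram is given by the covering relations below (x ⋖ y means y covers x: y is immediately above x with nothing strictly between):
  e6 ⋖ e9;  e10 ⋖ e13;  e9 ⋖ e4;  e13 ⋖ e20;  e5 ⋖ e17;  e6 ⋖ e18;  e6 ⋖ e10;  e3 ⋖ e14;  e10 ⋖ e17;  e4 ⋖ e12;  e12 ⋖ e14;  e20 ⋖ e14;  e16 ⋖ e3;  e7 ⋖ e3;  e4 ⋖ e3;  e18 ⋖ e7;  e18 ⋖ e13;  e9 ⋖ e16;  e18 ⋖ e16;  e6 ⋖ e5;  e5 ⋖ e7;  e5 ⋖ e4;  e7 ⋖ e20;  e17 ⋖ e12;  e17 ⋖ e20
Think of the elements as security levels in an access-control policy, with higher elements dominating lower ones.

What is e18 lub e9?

e16

Common upper bounds of {e18, e9}: e14, e16, e3.
The least among these is e16.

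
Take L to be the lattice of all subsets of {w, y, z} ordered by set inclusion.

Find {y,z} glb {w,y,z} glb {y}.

{y}

Under ⊆, meet is intersection: {y,z} ∩ {w,y,z} ∩ {y} = {y}.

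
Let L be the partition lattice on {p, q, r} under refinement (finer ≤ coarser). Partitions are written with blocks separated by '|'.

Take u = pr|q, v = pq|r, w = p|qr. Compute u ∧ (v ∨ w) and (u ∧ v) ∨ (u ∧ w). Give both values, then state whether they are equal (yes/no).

v ∨ w = pqr, so u ∧ (v ∨ w) = pr|q ∧ pqr = pr|q.
u ∧ v = p|q|r and u ∧ w = p|q|r, so (u ∧ v) ∨ (u ∧ w) = p|q|r ∨ p|q|r = p|q|r.
Equal: no.

pr|q; p|q|r; no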